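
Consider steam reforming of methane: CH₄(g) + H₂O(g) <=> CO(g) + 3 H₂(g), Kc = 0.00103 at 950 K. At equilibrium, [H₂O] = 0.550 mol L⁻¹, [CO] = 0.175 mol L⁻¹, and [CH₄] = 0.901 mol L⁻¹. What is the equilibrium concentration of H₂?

At equilibrium, Kc = [CO]·[H₂]³ / ([CH₄]·[H₂O]) = 0.00103.
(0.175)·([H₂])³ / ((0.901)·(0.550)) = 0.00103
[H₂]³ = 0.00292 ⇒ [H₂] = 0.143 mol L⁻¹

[H₂] = 0.143 mol L⁻¹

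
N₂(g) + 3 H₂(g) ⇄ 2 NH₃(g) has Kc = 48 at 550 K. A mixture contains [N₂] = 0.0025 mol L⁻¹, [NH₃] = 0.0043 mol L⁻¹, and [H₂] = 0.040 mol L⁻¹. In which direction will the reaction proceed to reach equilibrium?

toward reactants

Qc = [NH₃]² / ([N₂]·[H₂]³) = (0.0043)² / ((0.0025)·(0.040)³) = 120
Qc = 120 > Kc = 48, so the reverse reaction proceeds.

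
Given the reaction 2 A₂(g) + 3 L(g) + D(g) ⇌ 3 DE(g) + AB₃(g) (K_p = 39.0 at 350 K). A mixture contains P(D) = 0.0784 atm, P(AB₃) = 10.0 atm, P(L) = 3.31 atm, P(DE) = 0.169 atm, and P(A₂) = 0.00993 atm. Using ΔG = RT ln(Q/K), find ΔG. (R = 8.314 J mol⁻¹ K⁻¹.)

ΔG = 4.32 kJ/mol

Q_p = P(DE)³·P(AB₃) / (P(A₂)²·P(L)³·P(D)) = (0.169)³·(10.0) / ((0.00993)²·(3.31)³·(0.0784)) = 172
ΔG = RT ln(Q_p/K_p) = (8.314 J mol⁻¹ K⁻¹)(350 K) × ln(172/39.0)
   = (2.910 kJ/mol)(1.484) = 4.32 kJ/mol
ΔG > 0, so the forward reaction is non-spontaneous (proceeds in reverse).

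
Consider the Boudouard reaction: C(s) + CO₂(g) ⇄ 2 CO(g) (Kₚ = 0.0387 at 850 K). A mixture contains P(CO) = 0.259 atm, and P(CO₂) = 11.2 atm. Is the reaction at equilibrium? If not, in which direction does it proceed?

forward (toward products)

(C is a pure solid — omitted from Qₚ.)
Qₚ = P(CO)² / P(CO₂) = (0.259)² / (11.2) = 0.00599
Qₚ = 0.00599 < Kₚ = 0.0387, so the forward reaction proceeds.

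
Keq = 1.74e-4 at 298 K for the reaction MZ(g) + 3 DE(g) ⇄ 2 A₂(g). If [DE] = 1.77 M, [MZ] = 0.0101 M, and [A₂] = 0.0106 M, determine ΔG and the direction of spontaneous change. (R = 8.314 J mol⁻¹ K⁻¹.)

Q = [A₂]² / ([MZ]·[DE]³) = (0.0106)² / ((0.0101)·(1.77)³) = 0.00201
ΔG = RT ln(Q/Keq) = (8.314 J mol⁻¹ K⁻¹)(298 K) × ln(0.00201/1.74e-4)
   = (2.478 kJ/mol)(2.447) = 6.06 kJ/mol
ΔG > 0, so the forward reaction is non-spontaneous (proceeds in reverse).

ΔG = 6.06 kJ/mol; the forward reaction is non-spontaneous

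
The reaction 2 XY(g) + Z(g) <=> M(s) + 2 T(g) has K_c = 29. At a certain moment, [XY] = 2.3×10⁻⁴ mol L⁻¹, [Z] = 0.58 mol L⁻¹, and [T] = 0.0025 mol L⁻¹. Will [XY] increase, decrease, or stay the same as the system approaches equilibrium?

increase

(M is a pure solid — omitted from Q_c.)
Q_c = [T]² / ([XY]²·[Z]) = (0.0025)² / ((2.3×10⁻⁴)²·(0.58)) = 200
Q_c = 200 > K_c = 29: net reverse reaction.
XY is a reactant, so it increases.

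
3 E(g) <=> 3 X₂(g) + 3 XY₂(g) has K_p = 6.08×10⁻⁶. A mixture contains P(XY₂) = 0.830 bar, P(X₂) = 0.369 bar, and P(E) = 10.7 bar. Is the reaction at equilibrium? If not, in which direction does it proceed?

toward reactants

Q_p = P(X₂)³·P(XY₂)³ / P(E)³ = (0.369)³·(0.830)³ / (10.7)³ = 2.35×10⁻⁵
Q_p = 2.35×10⁻⁵ > K_p = 6.08×10⁻⁶, so the reverse reaction proceeds.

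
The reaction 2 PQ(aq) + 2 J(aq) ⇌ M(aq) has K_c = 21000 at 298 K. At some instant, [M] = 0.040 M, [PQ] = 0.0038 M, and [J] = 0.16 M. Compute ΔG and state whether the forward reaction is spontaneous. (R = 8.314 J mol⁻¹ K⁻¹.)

Q_c = [M] / ([PQ]²·[J]²) = (0.040) / ((0.0038)²·(0.16)²) = 1.08×10⁵
ΔG = RT ln(Q_c/K_c) = (8.314 J mol⁻¹ K⁻¹)(298 K) × ln(1.08×10⁵/21000)
   = (2.478 kJ/mol)(1.638) = 4.06 kJ/mol
ΔG > 0, so the forward reaction is non-spontaneous (proceeds in reverse).

ΔG = 4.06 kJ/mol; the forward reaction is non-spontaneous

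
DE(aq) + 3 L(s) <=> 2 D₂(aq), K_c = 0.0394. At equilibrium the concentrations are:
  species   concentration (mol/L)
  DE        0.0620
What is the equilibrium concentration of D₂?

[D₂] = 0.0494 mol/L

(L is a pure solid — omitted from K_c.)
At equilibrium, K_c = [D₂]² / [DE] = 0.0394.
([D₂])² / (0.0620) = 0.0394
[D₂]² = 0.00244 ⇒ [D₂] = 0.0494 mol/L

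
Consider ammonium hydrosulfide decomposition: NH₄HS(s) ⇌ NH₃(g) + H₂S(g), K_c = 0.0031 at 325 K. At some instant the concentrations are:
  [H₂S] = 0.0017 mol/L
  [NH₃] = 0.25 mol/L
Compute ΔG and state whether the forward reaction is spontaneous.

ΔG = -5.37 kJ/mol; the forward reaction is spontaneous

(NH₄HS is a pure solid — omitted from Q_c.)
Q_c = [NH₃]·[H₂S] = (0.25)·(0.0017) = 4.25e-4
ΔG = RT ln(Q_c/K_c) = (8.314 J mol⁻¹ K⁻¹)(325 K) × ln(4.25e-4/0.0031)
   = (2.702 kJ/mol)(-1.987) = -5.37 kJ/mol
ΔG < 0, so the forward reaction is spontaneous (proceeds forward).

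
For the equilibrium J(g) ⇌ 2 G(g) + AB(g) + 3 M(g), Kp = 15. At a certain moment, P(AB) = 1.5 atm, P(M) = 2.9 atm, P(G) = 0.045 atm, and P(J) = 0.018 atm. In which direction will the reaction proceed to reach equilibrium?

Qp = P(G)²·P(AB)·P(M)³ / P(J) = (0.045)²·(1.5)·(2.9)³ / (0.018) = 4.1
Qp = 4.1 < Kp = 15, so the forward reaction proceeds.

toward products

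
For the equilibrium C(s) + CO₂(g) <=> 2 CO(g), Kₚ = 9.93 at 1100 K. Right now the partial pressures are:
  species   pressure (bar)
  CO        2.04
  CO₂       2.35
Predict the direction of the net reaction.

(C is a pure solid — omitted from Qₚ.)
Qₚ = P(CO)² / P(CO₂) = (2.04)² / (2.35) = 1.77
Qₚ = 1.77 < Kₚ = 9.93, so the forward reaction proceeds.

to the right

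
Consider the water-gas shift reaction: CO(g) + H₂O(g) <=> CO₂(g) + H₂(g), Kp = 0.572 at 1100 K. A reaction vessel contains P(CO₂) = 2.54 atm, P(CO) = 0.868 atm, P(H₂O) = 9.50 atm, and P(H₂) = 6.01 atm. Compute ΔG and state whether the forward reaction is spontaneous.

ΔG = 10.7 kJ/mol; the forward reaction is non-spontaneous

Qp = P(CO₂)·P(H₂) / (P(CO)·P(H₂O)) = (2.54)·(6.01) / ((0.868)·(9.50)) = 1.85
ΔG = RT ln(Qp/Kp) = (8.314 J mol⁻¹ K⁻¹)(1100 K) × ln(1.85/0.572)
   = (9.145 kJ/mol)(1.174) = 10.7 kJ/mol
ΔG > 0, so the forward reaction is non-spontaneous (proceeds in reverse).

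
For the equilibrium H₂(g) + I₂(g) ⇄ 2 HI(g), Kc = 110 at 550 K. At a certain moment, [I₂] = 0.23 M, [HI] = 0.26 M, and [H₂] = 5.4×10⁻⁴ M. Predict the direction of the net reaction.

Qc = [HI]² / ([H₂]·[I₂]) = (0.26)² / ((5.4×10⁻⁴)·(0.23)) = 540
Qc = 540 > Kc = 110, so the reverse reaction proceeds.

toward reactants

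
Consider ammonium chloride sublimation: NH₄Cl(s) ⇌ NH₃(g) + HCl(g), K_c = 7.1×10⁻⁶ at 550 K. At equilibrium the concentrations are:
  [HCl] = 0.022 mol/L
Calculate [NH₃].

[NH₃] = 3.2×10⁻⁴ mol/L

(NH₄Cl is a pure solid — omitted from K_c.)
At equilibrium, K_c = [NH₃]·[HCl] = 7.1×10⁻⁶.
([NH₃])·(0.022) = 7.1×10⁻⁶
[NH₃] = 3.23×10⁻⁴ = 3.2×10⁻⁴ mol/L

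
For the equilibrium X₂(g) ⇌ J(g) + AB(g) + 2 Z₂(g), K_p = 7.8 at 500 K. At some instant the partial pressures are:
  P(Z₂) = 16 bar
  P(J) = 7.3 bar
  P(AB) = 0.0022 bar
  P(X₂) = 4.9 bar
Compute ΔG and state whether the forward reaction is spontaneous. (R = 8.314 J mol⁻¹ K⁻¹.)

ΔG = -9.27 kJ/mol; the forward reaction is spontaneous

Q_p = P(J)·P(AB)·P(Z₂)² / P(X₂) = (7.3)·(0.0022)·(16)² / (4.9) = 0.839
ΔG = RT ln(Q_p/K_p) = (8.314 J mol⁻¹ K⁻¹)(500 K) × ln(0.839/7.8)
   = (4.157 kJ/mol)(-2.230) = -9.27 kJ/mol
ΔG < 0, so the forward reaction is spontaneous (proceeds forward).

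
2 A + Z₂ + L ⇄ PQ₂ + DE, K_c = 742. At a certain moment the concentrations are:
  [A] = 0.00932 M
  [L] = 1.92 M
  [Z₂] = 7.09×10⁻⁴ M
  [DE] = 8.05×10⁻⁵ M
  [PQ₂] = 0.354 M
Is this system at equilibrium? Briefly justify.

Q_c = [PQ₂]·[DE] / ([A]²·[Z₂]·[L]) = (0.354)·(8.05×10⁻⁵) / ((0.00932)²·(7.09×10⁻⁴)·(1.92)) = 241
Q_c = 241 < K_c = 742: net forward reaction.

no; Q < K, reaction proceeds forward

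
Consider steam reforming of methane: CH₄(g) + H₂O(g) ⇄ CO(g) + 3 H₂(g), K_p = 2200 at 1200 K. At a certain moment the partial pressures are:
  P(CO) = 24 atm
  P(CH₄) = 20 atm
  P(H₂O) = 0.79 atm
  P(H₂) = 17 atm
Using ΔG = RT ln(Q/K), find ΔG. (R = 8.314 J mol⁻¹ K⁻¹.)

ΔG = 12.2 kJ/mol

Q_p = P(CO)·P(H₂)³ / (P(CH₄)·P(H₂O)) = (24)·(17)³ / ((20)·(0.79)) = 7460
ΔG = RT ln(Q_p/K_p) = (8.314 J mol⁻¹ K⁻¹)(1200 K) × ln(7460/2200)
   = (9.977 kJ/mol)(1.221) = 12.2 kJ/mol
ΔG > 0, so the forward reaction is non-spontaneous (proceeds in reverse).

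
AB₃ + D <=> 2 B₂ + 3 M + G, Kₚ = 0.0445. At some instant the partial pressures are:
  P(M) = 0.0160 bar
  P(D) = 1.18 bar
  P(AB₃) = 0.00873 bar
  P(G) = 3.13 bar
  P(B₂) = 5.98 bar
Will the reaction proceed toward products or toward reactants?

no net change (already at equilibrium)

Qₚ = P(B₂)²·P(M)³·P(G) / (P(AB₃)·P(D)) = (5.98)²·(0.0160)³·(3.13) / ((0.00873)·(1.18)) = 0.0445
Qₚ = 0.0445 = Kₚ, so the system is already at equilibrium.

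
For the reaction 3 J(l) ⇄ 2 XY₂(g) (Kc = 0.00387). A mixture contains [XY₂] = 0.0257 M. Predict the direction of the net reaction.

(J is a pure liquid — omitted from Qc.)
Qc = [XY₂]² = (0.0257)² = 6.60×10⁻⁴
Qc = 6.60×10⁻⁴ < Kc = 0.00387, so the forward reaction proceeds.

toward products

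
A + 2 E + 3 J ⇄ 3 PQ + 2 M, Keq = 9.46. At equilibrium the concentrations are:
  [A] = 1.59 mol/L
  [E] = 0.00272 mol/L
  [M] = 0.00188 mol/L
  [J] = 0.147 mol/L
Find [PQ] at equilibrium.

[PQ] = 0.464 mol/L

At equilibrium, Keq = [PQ]³·[M]² / ([A]·[E]²·[J]³) = 9.46.
([PQ])³·(0.00188)² / ((1.59)·(0.00272)²·(0.147)³) = 9.46
[PQ]³ = 0.100 ⇒ [PQ] = 0.464 mol/L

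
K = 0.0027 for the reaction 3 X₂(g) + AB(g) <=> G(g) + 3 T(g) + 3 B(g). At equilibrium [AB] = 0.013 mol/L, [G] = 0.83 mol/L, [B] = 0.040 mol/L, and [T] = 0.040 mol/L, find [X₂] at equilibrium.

[X₂] = 0.046 mol/L

At equilibrium, K = [G]·[T]³·[B]³ / ([X₂]³·[AB]) = 0.0027.
(0.83)·(0.040)³·(0.040)³ / (([X₂])³·(0.013)) = 0.0027
[X₂]³ = 9.69×10⁻⁵ ⇒ [X₂] = 0.046 mol/L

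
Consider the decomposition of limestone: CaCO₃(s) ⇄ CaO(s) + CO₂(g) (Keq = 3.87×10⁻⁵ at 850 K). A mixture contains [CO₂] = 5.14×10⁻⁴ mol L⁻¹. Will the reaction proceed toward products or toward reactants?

(CaCO₃, CaO are pure solids — omitted from Q.)
Q = [CO₂] = 5.14×10⁻⁴
Q = 5.14×10⁻⁴ > Keq = 3.87×10⁻⁵, so the reverse reaction proceeds.

in the reverse direction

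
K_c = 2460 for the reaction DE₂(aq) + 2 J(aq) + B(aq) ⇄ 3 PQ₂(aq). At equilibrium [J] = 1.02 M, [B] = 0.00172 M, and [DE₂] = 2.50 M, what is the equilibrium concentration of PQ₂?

[PQ₂] = 2.22 M

At equilibrium, K_c = [PQ₂]³ / ([DE₂]·[J]²·[B]) = 2460.
([PQ₂])³ / ((2.50)·(1.02)²·(0.00172)) = 2460
[PQ₂]³ = 11.0 ⇒ [PQ₂] = 2.22 M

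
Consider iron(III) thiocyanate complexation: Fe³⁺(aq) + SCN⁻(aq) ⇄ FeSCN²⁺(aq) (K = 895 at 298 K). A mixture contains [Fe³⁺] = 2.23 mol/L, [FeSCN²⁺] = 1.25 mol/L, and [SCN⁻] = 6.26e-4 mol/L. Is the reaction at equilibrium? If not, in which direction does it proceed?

Q = [FeSCN²⁺] / ([Fe³⁺]·[SCN⁻]) = (1.25) / ((2.23)·(6.26e-4)) = 895
Q = 895 = K, so the system is already at equilibrium.

at equilibrium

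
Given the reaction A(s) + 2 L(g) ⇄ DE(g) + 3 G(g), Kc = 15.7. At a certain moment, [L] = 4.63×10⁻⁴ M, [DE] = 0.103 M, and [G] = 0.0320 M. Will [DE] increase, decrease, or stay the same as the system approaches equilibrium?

stay the same

(A is a pure solid — omitted from Qc.)
Qc = [DE]·[G]³ / [L]² = (0.103)·(0.0320)³ / (4.63×10⁻⁴)² = 15.7
Qc = 15.7 = Kc; the system is at equilibrium.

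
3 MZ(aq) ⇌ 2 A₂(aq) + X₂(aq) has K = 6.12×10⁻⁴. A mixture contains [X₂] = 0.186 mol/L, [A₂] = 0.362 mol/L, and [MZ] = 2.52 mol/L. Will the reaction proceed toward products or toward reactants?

Q = [A₂]²·[X₂] / [MZ]³ = (0.362)²·(0.186) / (2.52)³ = 0.00152
Q = 0.00152 > K = 6.12×10⁻⁴, so the reverse reaction proceeds.

to the left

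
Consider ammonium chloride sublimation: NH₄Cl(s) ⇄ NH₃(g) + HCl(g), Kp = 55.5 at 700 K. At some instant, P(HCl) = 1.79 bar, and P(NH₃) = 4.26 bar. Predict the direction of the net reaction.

(NH₄Cl is a pure solid — omitted from Qp.)
Qp = P(NH₃)·P(HCl) = (4.26)·(1.79) = 7.63
Qp = 7.63 < Kp = 55.5, so the forward reaction proceeds.

to the right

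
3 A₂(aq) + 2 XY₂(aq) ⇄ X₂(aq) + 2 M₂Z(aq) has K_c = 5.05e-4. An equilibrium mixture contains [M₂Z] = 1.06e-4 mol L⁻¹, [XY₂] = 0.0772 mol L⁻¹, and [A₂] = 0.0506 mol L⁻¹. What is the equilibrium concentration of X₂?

[X₂] = 0.0347 mol L⁻¹

At equilibrium, K_c = [X₂]·[M₂Z]² / ([A₂]³·[XY₂]²) = 5.05e-4.
([X₂])·(1.06e-4)² / ((0.0506)³·(0.0772)²) = 5.05e-4
[X₂] = 0.0347 mol L⁻¹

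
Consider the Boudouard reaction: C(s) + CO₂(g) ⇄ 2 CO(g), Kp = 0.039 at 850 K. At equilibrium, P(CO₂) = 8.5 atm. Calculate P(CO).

(C is a pure solid — omitted from Kp.)
At equilibrium, Kp = P(CO)² / P(CO₂) = 0.039.
(P(CO))² / (8.5) = 0.039
P(CO)² = 0.331 ⇒ P(CO) = 0.58 atm

P(CO) = 0.58 atm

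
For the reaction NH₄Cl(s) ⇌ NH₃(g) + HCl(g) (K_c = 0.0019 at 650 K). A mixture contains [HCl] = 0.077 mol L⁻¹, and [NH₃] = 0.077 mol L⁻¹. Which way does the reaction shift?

to the left

(NH₄Cl is a pure solid — omitted from Q_c.)
Q_c = [NH₃]·[HCl] = (0.077)·(0.077) = 0.0059
Q_c = 0.0059 > K_c = 0.0019, so the reverse reaction proceeds.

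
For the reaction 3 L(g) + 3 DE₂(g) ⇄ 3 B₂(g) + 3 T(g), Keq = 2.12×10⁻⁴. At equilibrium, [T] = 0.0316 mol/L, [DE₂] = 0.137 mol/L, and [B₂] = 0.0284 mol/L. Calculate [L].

At equilibrium, Keq = [B₂]³·[T]³ / ([L]³·[DE₂]³) = 2.12×10⁻⁴.
(0.0284)³·(0.0316)³ / (([L])³·(0.137)³) = 2.12×10⁻⁴
[L]³ = 0.00133 ⇒ [L] = 0.110 mol/L

[L] = 0.110 mol/L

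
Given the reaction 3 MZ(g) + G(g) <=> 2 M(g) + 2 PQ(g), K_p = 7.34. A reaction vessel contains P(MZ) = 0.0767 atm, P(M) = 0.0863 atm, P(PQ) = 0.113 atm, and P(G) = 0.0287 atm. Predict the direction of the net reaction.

no net change (already at equilibrium)

Q_p = P(M)²·P(PQ)² / (P(MZ)³·P(G)) = (0.0863)²·(0.113)² / ((0.0767)³·(0.0287)) = 7.34
Q_p = 7.34 = K_p, so the system is already at equilibrium.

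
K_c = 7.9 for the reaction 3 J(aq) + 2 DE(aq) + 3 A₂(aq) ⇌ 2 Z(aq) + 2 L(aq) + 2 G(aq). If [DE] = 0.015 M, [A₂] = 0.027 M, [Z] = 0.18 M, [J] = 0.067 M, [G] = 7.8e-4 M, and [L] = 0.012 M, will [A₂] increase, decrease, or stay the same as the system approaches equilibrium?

decrease

Q_c = [Z]²·[L]²·[G]² / ([J]³·[DE]²·[A₂]³) = (0.18)²·(0.012)²·(7.8e-4)² / ((0.067)³·(0.015)²·(0.027)³) = 2.1
Q_c = 2.1 < K_c = 7.9: net forward reaction.
A₂ is a reactant, so it decreases.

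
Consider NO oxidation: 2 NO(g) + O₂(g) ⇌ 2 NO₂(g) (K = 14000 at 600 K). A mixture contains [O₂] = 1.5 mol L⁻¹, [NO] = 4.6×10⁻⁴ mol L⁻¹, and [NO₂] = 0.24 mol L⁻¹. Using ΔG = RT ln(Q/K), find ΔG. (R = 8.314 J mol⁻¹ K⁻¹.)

Q = [NO₂]² / ([NO]²·[O₂]) = (0.24)² / ((4.6×10⁻⁴)²·(1.5)) = 1.81×10⁵
ΔG = RT ln(Q/K) = (8.314 J mol⁻¹ K⁻¹)(600 K) × ln(1.81×10⁵/14000)
   = (4.988 kJ/mol)(2.559) = 12.8 kJ/mol
ΔG > 0, so the forward reaction is non-spontaneous (proceeds in reverse).

ΔG = 12.8 kJ/mol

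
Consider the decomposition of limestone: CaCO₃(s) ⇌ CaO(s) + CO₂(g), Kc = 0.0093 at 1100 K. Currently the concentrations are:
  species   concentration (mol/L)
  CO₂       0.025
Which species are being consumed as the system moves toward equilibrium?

CaO, CO₂ (products)

(CaCO₃, CaO are pure solids — omitted from Qc.)
Qc = [CO₂] = 0.025
Qc = 0.025 > Kc = 0.0093: net reverse reaction.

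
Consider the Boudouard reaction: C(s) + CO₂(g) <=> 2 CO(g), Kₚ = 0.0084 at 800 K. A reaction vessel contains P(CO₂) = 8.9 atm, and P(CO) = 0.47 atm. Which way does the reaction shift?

(C is a pure solid — omitted from Qₚ.)
Qₚ = P(CO)² / P(CO₂) = (0.47)² / (8.9) = 0.025
Qₚ = 0.025 > Kₚ = 0.0084, so the reverse reaction proceeds.

in the reverse direction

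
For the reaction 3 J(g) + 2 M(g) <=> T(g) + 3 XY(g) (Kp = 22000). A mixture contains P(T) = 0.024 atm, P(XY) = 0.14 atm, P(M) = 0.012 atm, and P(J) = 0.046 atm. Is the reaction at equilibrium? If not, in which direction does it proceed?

Qp = P(T)·P(XY)³ / (P(J)³·P(M)²) = (0.024)·(0.14)³ / ((0.046)³·(0.012)²) = 4700
Qp = 4700 < Kp = 22000, so the forward reaction proceeds.

toward products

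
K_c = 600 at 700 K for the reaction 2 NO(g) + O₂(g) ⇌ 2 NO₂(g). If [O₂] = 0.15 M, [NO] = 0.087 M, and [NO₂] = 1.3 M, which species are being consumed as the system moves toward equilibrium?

Q_c = [NO₂]² / ([NO]²·[O₂]) = (1.3)² / ((0.087)²·(0.15)) = 1500
Q_c = 1500 > K_c = 600: net reverse reaction.

NO₂ (products)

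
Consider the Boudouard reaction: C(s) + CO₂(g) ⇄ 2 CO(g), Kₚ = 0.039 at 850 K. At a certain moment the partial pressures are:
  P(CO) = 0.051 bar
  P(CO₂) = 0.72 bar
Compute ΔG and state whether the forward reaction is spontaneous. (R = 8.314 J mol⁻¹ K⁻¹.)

ΔG = -16.8 kJ/mol; the forward reaction is spontaneous

(C is a pure solid — omitted from Qₚ.)
Qₚ = P(CO)² / P(CO₂) = (0.051)² / (0.72) = 0.00361
ΔG = RT ln(Qₚ/Kₚ) = (8.314 J mol⁻¹ K⁻¹)(850 K) × ln(0.00361/0.039)
   = (7.067 kJ/mol)(-2.380) = -16.8 kJ/mol
ΔG < 0, so the forward reaction is spontaneous (proceeds forward).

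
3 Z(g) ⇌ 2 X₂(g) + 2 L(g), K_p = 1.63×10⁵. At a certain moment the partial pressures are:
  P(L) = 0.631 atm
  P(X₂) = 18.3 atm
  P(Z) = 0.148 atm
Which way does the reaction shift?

toward products

Q_p = P(X₂)²·P(L)² / P(Z)³ = (18.3)²·(0.631)² / (0.148)³ = 41100
Q_p = 41100 < K_p = 1.63×10⁵, so the forward reaction proceeds.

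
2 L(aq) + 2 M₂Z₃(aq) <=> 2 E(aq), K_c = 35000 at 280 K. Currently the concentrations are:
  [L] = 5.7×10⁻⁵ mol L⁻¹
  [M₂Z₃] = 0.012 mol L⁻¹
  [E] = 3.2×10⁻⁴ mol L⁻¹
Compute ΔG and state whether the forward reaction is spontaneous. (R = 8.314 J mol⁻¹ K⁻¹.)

ΔG = 4.27 kJ/mol; the forward reaction is non-spontaneous

Q_c = [E]² / ([L]²·[M₂Z₃]²) = (3.2×10⁻⁴)² / ((5.7×10⁻⁵)²·(0.012)²) = 2.19×10⁵
ΔG = RT ln(Q_c/K_c) = (8.314 J mol⁻¹ K⁻¹)(280 K) × ln(2.19×10⁵/35000)
   = (2.328 kJ/mol)(1.834) = 4.27 kJ/mol
ΔG > 0, so the forward reaction is non-spontaneous (proceeds in reverse).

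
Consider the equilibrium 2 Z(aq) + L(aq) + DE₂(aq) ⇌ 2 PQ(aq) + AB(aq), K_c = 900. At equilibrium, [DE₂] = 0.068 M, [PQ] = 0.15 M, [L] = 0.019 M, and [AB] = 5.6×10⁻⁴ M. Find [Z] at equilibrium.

At equilibrium, K_c = [PQ]²·[AB] / ([Z]²·[L]·[DE₂]) = 900.
(0.15)²·(5.6×10⁻⁴) / (([Z])²·(0.019)·(0.068)) = 900
[Z]² = 1.08×10⁻⁵ ⇒ [Z] = 0.0033 M

[Z] = 0.0033 M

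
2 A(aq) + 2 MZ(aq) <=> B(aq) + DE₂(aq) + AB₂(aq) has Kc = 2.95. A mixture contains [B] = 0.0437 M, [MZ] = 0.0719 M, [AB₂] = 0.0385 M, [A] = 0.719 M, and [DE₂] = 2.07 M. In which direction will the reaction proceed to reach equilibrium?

in the forward direction

Qc = [B]·[DE₂]·[AB₂] / ([A]²·[MZ]²) = (0.0437)·(2.07)·(0.0385) / ((0.719)²·(0.0719)²) = 1.30
Qc = 1.30 < Kc = 2.95, so the forward reaction proceeds.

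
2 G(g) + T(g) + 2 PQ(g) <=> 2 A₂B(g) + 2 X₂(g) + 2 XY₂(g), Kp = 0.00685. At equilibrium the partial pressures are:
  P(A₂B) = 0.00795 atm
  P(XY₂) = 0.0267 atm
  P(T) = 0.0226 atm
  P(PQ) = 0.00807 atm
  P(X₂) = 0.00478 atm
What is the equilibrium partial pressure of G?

At equilibrium, Kp = P(A₂B)²·P(X₂)²·P(XY₂)² / (P(G)²·P(T)·P(PQ)²) = 0.00685.
(0.00795)²·(0.00478)²·(0.0267)² / ((P(G))²·(0.0226)·(0.00807)²) = 0.00685
P(G)² = 1.02×10⁻⁴ ⇒ P(G) = 0.0101 atm

P(G) = 0.0101 atm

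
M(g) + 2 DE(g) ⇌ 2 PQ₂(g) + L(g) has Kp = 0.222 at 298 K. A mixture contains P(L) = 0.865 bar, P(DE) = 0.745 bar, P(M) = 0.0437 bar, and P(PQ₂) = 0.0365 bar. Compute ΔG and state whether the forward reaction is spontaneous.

ΔG = -3.82 kJ/mol; the forward reaction is spontaneous

Qp = P(PQ₂)²·P(L) / (P(M)·P(DE)²) = (0.0365)²·(0.865) / ((0.0437)·(0.745)²) = 0.0475
ΔG = RT ln(Qp/Kp) = (8.314 J mol⁻¹ K⁻¹)(298 K) × ln(0.0475/0.222)
   = (2.478 kJ/mol)(-1.542) = -3.82 kJ/mol
ΔG < 0, so the forward reaction is spontaneous (proceeds forward).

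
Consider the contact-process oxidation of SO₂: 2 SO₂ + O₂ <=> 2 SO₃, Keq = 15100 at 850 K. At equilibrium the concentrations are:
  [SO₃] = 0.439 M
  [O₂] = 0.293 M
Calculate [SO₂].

At equilibrium, Keq = [SO₃]² / ([SO₂]²·[O₂]) = 15100.
(0.439)² / (([SO₂])²·(0.293)) = 15100
[SO₂]² = 4.36×10⁻⁵ ⇒ [SO₂] = 0.00660 M

[SO₂] = 0.00660 M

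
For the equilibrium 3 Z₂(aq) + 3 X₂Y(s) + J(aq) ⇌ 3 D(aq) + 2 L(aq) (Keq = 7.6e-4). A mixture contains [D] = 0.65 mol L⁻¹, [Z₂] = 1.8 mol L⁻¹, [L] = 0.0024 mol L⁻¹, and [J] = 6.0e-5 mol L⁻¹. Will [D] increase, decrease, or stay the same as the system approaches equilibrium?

(X₂Y is a pure solid — omitted from Q.)
Q = [D]³·[L]² / ([Z₂]³·[J]) = (0.65)³·(0.0024)² / ((1.8)³·(6.0e-5)) = 0.0045
Q = 0.0045 > Keq = 7.6e-4: net reverse reaction.
D is a product, so it decreases.

decrease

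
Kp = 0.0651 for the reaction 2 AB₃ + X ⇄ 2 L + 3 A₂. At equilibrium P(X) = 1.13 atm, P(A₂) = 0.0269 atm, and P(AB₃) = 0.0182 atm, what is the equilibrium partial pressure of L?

P(L) = 1.12 atm

At equilibrium, Kp = P(L)²·P(A₂)³ / (P(AB₃)²·P(X)) = 0.0651.
(P(L))²·(0.0269)³ / ((0.0182)²·(1.13)) = 0.0651
P(L)² = 1.25 ⇒ P(L) = 1.12 atm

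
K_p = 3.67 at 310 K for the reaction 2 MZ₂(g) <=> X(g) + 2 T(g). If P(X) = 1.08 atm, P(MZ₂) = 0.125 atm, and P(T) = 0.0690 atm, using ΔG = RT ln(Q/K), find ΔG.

Q_p = P(X)·P(T)² / P(MZ₂)² = (1.08)·(0.0690)² / (0.125)² = 0.329
ΔG = RT ln(Q_p/K_p) = (8.314 J mol⁻¹ K⁻¹)(310 K) × ln(0.329/3.67)
   = (2.577 kJ/mol)(-2.412) = -6.22 kJ/mol
ΔG < 0, so the forward reaction is spontaneous (proceeds forward).

ΔG = -6.22 kJ/mol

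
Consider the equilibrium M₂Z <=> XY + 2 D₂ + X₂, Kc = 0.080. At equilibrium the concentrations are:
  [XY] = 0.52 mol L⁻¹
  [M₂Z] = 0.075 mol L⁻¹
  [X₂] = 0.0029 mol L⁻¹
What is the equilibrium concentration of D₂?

[D₂] = 2.0 mol L⁻¹

At equilibrium, Kc = [XY]·[D₂]²·[X₂] / [M₂Z] = 0.080.
(0.52)·([D₂])²·(0.0029) / (0.075) = 0.080
[D₂]² = 3.98 ⇒ [D₂] = 2.0 mol L⁻¹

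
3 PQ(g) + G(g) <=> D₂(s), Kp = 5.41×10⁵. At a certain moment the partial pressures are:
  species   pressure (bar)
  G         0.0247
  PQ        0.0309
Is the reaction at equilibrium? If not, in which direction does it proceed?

(D₂ is a pure solid — omitted from Qp.)
Qp = 1 / (P(PQ)³·P(G)) = 1 / ((0.0309)³·(0.0247)) = 1.37×10⁶
Qp = 1.37×10⁶ > Kp = 5.41×10⁵, so the reverse reaction proceeds.

reverse (toward reactants)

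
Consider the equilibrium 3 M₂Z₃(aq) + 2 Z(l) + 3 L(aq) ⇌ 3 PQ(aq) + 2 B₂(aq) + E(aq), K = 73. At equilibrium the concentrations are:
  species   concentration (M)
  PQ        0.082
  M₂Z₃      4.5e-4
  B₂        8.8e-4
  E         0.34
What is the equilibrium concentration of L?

(Z is a pure liquid — omitted from K.)
At equilibrium, K = [PQ]³·[B₂]²·[E] / ([M₂Z₃]³·[L]³) = 73.
(0.082)³·(8.8e-4)²·(0.34) / ((4.5e-4)³·([L])³) = 73
[L]³ = 0.0218 ⇒ [L] = 0.28 M

[L] = 0.28 M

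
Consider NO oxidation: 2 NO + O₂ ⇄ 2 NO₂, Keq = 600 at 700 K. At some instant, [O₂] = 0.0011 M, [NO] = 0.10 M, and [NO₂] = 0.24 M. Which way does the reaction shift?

Q = [NO₂]² / ([NO]²·[O₂]) = (0.24)² / ((0.10)²·(0.0011)) = 5200
Q = 5200 > Keq = 600, so the reverse reaction proceeds.

toward reactants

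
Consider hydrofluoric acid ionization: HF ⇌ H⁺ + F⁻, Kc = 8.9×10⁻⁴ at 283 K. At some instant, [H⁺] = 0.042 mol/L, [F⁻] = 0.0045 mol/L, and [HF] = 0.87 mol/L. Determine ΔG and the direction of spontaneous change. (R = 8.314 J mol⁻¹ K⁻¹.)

Qc = [H⁺]·[F⁻] / [HF] = (0.042)·(0.0045) / (0.87) = 2.17×10⁻⁴
ΔG = RT ln(Qc/Kc) = (8.314 J mol⁻¹ K⁻¹)(283 K) × ln(2.17×10⁻⁴/8.9×10⁻⁴)
   = (2.353 kJ/mol)(-1.411) = -3.32 kJ/mol
ΔG < 0, so the forward reaction is spontaneous (proceeds forward).

ΔG = -3.32 kJ/mol; the forward reaction is spontaneous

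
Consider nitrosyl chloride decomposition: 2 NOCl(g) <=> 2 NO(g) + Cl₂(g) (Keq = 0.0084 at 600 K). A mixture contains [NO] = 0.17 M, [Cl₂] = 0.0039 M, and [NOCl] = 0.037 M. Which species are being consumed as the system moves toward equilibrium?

NO, Cl₂ (products)

Q = [NO]²·[Cl₂] / [NOCl]² = (0.17)²·(0.0039) / (0.037)² = 0.082
Q = 0.082 > Keq = 0.0084: net reverse reaction.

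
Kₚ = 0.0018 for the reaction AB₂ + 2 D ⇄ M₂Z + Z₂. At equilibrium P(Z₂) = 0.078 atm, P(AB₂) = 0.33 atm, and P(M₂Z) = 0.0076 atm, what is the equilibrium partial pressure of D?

At equilibrium, Kₚ = P(M₂Z)·P(Z₂) / (P(AB₂)·P(D)²) = 0.0018.
(0.0076)·(0.078) / ((0.33)·(P(D))²) = 0.0018
P(D)² = 0.998 ⇒ P(D) = 1.0 atm

P(D) = 1.0 atm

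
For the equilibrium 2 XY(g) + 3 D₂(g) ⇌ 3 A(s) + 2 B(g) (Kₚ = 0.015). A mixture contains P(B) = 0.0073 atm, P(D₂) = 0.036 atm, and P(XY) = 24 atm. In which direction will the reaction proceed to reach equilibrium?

(A is a pure solid — omitted from Qₚ.)
Qₚ = P(B)² / (P(XY)²·P(D₂)³) = (0.0073)² / ((24)²·(0.036)³) = 0.0020
Qₚ = 0.0020 < Kₚ = 0.015, so the forward reaction proceeds.

in the forward direction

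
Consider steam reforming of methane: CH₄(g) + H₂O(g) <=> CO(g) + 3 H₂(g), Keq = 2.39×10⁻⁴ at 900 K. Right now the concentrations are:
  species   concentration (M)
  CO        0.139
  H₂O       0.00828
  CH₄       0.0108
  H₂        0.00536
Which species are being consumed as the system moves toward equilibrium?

none (at equilibrium)

Q = [CO]·[H₂]³ / ([CH₄]·[H₂O]) = (0.139)·(0.00536)³ / ((0.0108)·(0.00828)) = 2.39×10⁻⁴
Q = 2.39×10⁻⁴ = Keq; the system is at equilibrium.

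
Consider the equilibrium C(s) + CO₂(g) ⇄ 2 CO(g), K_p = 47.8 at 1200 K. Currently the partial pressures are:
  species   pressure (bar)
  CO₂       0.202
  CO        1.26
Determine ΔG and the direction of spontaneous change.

ΔG = -18.0 kJ/mol; the forward reaction is spontaneous

(C is a pure solid — omitted from Q_p.)
Q_p = P(CO)² / P(CO₂) = (1.26)² / (0.202) = 7.86
ΔG = RT ln(Q_p/K_p) = (8.314 J mol⁻¹ K⁻¹)(1200 K) × ln(7.86/47.8)
   = (9.977 kJ/mol)(-1.805) = -18.0 kJ/mol
ΔG < 0, so the forward reaction is spontaneous (proceeds forward).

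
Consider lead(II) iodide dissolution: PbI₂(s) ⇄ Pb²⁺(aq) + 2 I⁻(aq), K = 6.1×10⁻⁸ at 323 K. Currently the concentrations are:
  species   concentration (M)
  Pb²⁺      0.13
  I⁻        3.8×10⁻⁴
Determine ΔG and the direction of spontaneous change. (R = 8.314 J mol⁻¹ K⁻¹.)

ΔG = -3.16 kJ/mol; the forward reaction is spontaneous

(PbI₂ is a pure solid — omitted from Q.)
Q = [Pb²⁺]·[I⁻]² = (0.13)·(3.8×10⁻⁴)² = 1.88×10⁻⁸
ΔG = RT ln(Q/K) = (8.314 J mol⁻¹ K⁻¹)(323 K) × ln(1.88×10⁻⁸/6.1×10⁻⁸)
   = (2.685 kJ/mol)(-1.177) = -3.16 kJ/mol
ΔG < 0, so the forward reaction is spontaneous (proceeds forward).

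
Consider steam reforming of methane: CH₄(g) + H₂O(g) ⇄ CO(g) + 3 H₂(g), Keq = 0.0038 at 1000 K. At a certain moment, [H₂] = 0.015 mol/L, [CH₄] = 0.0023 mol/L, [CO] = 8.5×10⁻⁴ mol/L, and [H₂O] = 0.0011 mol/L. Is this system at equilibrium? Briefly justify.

Q = [CO]·[H₂]³ / ([CH₄]·[H₂O]) = (8.5×10⁻⁴)·(0.015)³ / ((0.0023)·(0.0011)) = 0.0011
Q = 0.0011 < Keq = 0.0038: net forward reaction.

no; Q < K, reaction proceeds forward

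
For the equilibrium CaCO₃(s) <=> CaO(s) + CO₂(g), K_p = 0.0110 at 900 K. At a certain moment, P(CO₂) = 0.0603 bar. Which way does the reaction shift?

toward reactants

(CaCO₃, CaO are pure solids — omitted from Q_p.)
Q_p = P(CO₂) = 0.0603
Q_p = 0.0603 > K_p = 0.0110, so the reverse reaction proceeds.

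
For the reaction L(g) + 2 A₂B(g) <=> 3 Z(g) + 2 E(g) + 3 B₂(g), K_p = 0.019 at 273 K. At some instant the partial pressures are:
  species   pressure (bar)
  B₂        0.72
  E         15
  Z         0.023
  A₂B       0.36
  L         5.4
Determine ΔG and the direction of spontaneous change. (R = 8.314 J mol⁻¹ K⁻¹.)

Q_p = P(Z)³·P(E)²·P(B₂)³ / (P(L)·P(A₂B)²) = (0.023)³·(15)²·(0.72)³ / ((5.4)·(0.36)²) = 0.00146
ΔG = RT ln(Q_p/K_p) = (8.314 J mol⁻¹ K⁻¹)(273 K) × ln(0.00146/0.019)
   = (2.270 kJ/mol)(-2.566) = -5.82 kJ/mol
ΔG < 0, so the forward reaction is spontaneous (proceeds forward).

ΔG = -5.82 kJ/mol; the forward reaction is spontaneous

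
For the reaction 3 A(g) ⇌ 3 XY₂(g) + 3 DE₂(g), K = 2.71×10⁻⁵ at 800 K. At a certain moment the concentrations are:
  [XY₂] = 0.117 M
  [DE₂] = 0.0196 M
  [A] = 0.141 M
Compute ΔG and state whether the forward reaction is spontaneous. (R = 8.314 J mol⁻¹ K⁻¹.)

Q = [XY₂]³·[DE₂]³ / [A]³ = (0.117)³·(0.0196)³ / (0.141)³ = 4.30×10⁻⁶
ΔG = RT ln(Q/K) = (8.314 J mol⁻¹ K⁻¹)(800 K) × ln(4.30×10⁻⁶/2.71×10⁻⁵)
   = (6.651 kJ/mol)(-1.841) = -12.2 kJ/mol
ΔG < 0, so the forward reaction is spontaneous (proceeds forward).

ΔG = -12.2 kJ/mol; the forward reaction is spontaneous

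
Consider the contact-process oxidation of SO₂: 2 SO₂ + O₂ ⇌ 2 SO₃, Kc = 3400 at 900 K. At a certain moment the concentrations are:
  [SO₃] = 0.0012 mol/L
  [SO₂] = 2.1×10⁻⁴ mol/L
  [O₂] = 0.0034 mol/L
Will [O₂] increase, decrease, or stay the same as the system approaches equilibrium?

Qc = [SO₃]² / ([SO₂]²·[O₂]) = (0.0012)² / ((2.1×10⁻⁴)²·(0.0034)) = 9600
Qc = 9600 > Kc = 3400: net reverse reaction.
O₂ is a reactant, so it increases.

increase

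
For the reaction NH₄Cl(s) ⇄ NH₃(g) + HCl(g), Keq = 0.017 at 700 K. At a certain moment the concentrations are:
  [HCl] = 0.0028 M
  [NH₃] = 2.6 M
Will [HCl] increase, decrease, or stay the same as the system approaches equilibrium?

increase

(NH₄Cl is a pure solid — omitted from Q.)
Q = [NH₃]·[HCl] = (2.6)·(0.0028) = 0.0073
Q = 0.0073 < Keq = 0.017: net forward reaction.
HCl is a product, so it increases.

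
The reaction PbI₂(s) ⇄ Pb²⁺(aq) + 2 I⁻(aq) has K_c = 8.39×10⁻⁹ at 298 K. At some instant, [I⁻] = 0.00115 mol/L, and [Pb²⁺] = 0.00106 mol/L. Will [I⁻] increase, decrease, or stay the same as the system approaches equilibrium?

(PbI₂ is a pure solid — omitted from Q_c.)
Q_c = [Pb²⁺]·[I⁻]² = (0.00106)·(0.00115)² = 1.40×10⁻⁹
Q_c = 1.40×10⁻⁹ < K_c = 8.39×10⁻⁹: net forward reaction.
I⁻ is a product, so it increases.

increase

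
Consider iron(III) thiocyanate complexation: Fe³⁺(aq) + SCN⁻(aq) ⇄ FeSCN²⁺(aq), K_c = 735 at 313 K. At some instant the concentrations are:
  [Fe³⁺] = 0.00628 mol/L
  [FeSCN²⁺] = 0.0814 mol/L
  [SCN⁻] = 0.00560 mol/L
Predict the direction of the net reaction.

Q_c = [FeSCN²⁺] / ([Fe³⁺]·[SCN⁻]) = (0.0814) / ((0.00628)·(0.00560)) = 2310
Q_c = 2310 > K_c = 735, so the reverse reaction proceeds.

to the left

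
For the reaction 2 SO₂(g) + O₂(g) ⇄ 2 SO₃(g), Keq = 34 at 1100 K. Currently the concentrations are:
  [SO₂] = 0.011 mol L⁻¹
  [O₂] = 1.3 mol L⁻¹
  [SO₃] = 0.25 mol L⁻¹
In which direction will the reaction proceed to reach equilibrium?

in the reverse direction

Q = [SO₃]² / ([SO₂]²·[O₂]) = (0.25)² / ((0.011)²·(1.3)) = 400
Q = 400 > Keq = 34, so the reverse reaction proceeds.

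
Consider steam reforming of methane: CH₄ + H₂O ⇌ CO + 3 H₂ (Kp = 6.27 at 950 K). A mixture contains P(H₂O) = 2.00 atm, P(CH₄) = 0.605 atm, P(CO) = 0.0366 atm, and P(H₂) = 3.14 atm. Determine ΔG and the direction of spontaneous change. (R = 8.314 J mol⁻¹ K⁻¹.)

ΔG = -15.0 kJ/mol; the forward reaction is spontaneous

Qp = P(CO)·P(H₂)³ / (P(CH₄)·P(H₂O)) = (0.0366)·(3.14)³ / ((0.605)·(2.00)) = 0.936
ΔG = RT ln(Qp/Kp) = (8.314 J mol⁻¹ K⁻¹)(950 K) × ln(0.936/6.27)
   = (7.898 kJ/mol)(-1.902) = -15.0 kJ/mol
ΔG < 0, so the forward reaction is spontaneous (proceeds forward).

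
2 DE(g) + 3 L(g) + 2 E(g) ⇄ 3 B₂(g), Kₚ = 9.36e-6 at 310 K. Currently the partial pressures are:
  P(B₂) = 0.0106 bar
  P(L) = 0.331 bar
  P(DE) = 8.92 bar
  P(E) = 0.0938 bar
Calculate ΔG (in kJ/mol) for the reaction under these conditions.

ΔG = 4.15 kJ/mol

Qₚ = P(B₂)³ / (P(DE)²·P(L)³·P(E)²) = (0.0106)³ / ((8.92)²·(0.331)³·(0.0938)²) = 4.69e-5
ΔG = RT ln(Qₚ/Kₚ) = (8.314 J mol⁻¹ K⁻¹)(310 K) × ln(4.69e-5/9.36e-6)
   = (2.577 kJ/mol)(1.612) = 4.15 kJ/mol
ΔG > 0, so the forward reaction is non-spontaneous (proceeds in reverse).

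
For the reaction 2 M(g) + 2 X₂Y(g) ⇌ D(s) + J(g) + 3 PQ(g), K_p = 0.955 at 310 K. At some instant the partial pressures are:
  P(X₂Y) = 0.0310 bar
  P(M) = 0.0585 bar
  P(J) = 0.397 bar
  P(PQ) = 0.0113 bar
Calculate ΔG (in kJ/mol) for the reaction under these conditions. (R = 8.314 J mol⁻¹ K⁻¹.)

(D is a pure solid — omitted from Q_p.)
Q_p = P(J)·P(PQ)³ / (P(M)²·P(X₂Y)²) = (0.397)·(0.0113)³ / ((0.0585)²·(0.0310)²) = 0.174
ΔG = RT ln(Q_p/K_p) = (8.314 J mol⁻¹ K⁻¹)(310 K) × ln(0.174/0.955)
   = (2.577 kJ/mol)(-1.703) = -4.39 kJ/mol
ΔG < 0, so the forward reaction is spontaneous (proceeds forward).

ΔG = -4.39 kJ/mol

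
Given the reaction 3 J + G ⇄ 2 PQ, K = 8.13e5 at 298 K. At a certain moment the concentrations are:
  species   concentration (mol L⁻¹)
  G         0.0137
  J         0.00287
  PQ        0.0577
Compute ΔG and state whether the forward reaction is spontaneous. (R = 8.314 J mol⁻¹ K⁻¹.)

Q = [PQ]² / ([J]³·[G]) = (0.0577)² / ((0.00287)³·(0.0137)) = 1.03e7
ΔG = RT ln(Q/K) = (8.314 J mol⁻¹ K⁻¹)(298 K) × ln(1.03e7/8.13e5)
   = (2.478 kJ/mol)(2.539) = 6.29 kJ/mol
ΔG > 0, so the forward reaction is non-spontaneous (proceeds in reverse).

ΔG = 6.29 kJ/mol; the forward reaction is non-spontaneous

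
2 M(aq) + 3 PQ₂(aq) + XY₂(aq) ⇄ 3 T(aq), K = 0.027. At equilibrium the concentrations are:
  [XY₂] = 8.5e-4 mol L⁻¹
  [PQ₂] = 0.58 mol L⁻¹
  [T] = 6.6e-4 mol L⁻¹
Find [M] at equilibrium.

At equilibrium, K = [T]³ / ([M]²·[PQ₂]³·[XY₂]) = 0.027.
(6.6e-4)³ / (([M])²·(0.58)³·(8.5e-4)) = 0.027
[M]² = 6.42e-5 ⇒ [M] = 0.0080 mol L⁻¹

[M] = 0.0080 mol L⁻¹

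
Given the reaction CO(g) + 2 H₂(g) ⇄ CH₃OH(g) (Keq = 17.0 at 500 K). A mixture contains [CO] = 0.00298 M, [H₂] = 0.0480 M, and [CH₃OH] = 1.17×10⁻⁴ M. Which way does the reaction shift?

neither direction; the system is at equilibrium

Q = [CH₃OH] / ([CO]·[H₂]²) = (1.17×10⁻⁴) / ((0.00298)·(0.0480)²) = 17.0
Q = 17.0 = Keq, so the system is already at equilibrium.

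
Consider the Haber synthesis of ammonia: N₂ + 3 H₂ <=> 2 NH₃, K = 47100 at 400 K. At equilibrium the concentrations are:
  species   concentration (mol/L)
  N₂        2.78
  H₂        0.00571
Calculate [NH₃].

[NH₃] = 0.156 mol/L

At equilibrium, K = [NH₃]² / ([N₂]·[H₂]³) = 47100.
([NH₃])² / ((2.78)·(0.00571)³) = 47100
[NH₃]² = 0.0244 ⇒ [NH₃] = 0.156 mol/L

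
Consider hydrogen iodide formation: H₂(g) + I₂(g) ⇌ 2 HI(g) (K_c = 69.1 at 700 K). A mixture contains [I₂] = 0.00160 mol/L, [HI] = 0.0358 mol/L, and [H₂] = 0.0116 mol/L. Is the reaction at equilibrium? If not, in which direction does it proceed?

no net change (already at equilibrium)

Q_c = [HI]² / ([H₂]·[I₂]) = (0.0358)² / ((0.0116)·(0.00160)) = 69.1
Q_c = 69.1 = K_c, so the system is already at equilibrium.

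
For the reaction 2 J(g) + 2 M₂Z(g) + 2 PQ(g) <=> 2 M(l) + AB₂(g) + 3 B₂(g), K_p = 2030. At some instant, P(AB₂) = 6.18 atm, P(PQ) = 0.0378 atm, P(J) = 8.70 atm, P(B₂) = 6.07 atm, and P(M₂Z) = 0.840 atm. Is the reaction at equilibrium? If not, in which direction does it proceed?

(M is a pure liquid — omitted from Q_p.)
Q_p = P(AB₂)·P(B₂)³ / (P(J)²·P(M₂Z)²·P(PQ)²) = (6.18)·(6.07)³ / ((8.70)²·(0.840)²·(0.0378)²) = 18100
Q_p = 18100 > K_p = 2030, so the reverse reaction proceeds.

reverse (toward reactants)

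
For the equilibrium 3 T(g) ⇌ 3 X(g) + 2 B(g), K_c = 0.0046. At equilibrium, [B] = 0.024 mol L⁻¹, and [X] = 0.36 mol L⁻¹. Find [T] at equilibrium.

[T] = 0.18 mol L⁻¹

At equilibrium, K_c = [X]³·[B]² / [T]³ = 0.0046.
(0.36)³·(0.024)² / ([T])³ = 0.0046
[T]³ = 0.00584 ⇒ [T] = 0.18 mol L⁻¹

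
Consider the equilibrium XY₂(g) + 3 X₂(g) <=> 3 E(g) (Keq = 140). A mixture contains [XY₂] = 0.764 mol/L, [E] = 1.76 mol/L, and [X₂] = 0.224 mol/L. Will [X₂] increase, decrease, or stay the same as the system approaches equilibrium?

increase

Q = [E]³ / ([XY₂]·[X₂]³) = (1.76)³ / ((0.764)·(0.224)³) = 635
Q = 635 > Keq = 140: net reverse reaction.
X₂ is a reactant, so it increases.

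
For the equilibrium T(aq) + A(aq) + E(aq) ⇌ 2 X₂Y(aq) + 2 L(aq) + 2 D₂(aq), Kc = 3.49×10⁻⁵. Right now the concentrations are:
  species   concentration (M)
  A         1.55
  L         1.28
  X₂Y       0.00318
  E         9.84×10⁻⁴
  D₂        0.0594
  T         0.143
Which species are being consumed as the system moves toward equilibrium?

Qc = [X₂Y]²·[L]²·[D₂]² / ([T]·[A]·[E]) = (0.00318)²·(1.28)²·(0.0594)² / ((0.143)·(1.55)·(9.84×10⁻⁴)) = 2.68×10⁻⁴
Qc = 2.68×10⁻⁴ > Kc = 3.49×10⁻⁵: net reverse reaction.

X₂Y, L, D₂ (products)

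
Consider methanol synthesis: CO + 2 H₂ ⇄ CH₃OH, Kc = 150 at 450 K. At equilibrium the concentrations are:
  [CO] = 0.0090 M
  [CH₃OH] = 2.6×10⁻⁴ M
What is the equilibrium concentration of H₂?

At equilibrium, Kc = [CH₃OH] / ([CO]·[H₂]²) = 150.
(2.6×10⁻⁴) / ((0.0090)·([H₂])²) = 150
[H₂]² = 1.93×10⁻⁴ ⇒ [H₂] = 0.014 M

[H₂] = 0.014 M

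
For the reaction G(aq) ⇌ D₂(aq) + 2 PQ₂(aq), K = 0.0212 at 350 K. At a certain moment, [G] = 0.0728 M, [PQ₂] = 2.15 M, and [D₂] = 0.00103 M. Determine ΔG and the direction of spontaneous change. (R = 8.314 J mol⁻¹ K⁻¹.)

ΔG = 3.28 kJ/mol; the forward reaction is non-spontaneous

Q = [D₂]·[PQ₂]² / [G] = (0.00103)·(2.15)² / (0.0728) = 0.0654
ΔG = RT ln(Q/K) = (8.314 J mol⁻¹ K⁻¹)(350 K) × ln(0.0654/0.0212)
   = (2.910 kJ/mol)(1.127) = 3.28 kJ/mol
ΔG > 0, so the forward reaction is non-spontaneous (proceeds in reverse).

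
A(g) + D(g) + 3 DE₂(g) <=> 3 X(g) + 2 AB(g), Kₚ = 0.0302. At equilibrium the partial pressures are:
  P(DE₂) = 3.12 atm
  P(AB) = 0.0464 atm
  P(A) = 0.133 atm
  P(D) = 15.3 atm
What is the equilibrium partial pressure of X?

P(X) = 9.54 atm

At equilibrium, Kₚ = P(X)³·P(AB)² / (P(A)·P(D)·P(DE₂)³) = 0.0302.
(P(X))³·(0.0464)² / ((0.133)·(15.3)·(3.12)³) = 0.0302
P(X)³ = 867 ⇒ P(X) = 9.54 atm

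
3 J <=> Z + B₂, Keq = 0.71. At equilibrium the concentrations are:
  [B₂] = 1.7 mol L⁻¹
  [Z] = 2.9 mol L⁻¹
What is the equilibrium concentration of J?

[J] = 1.9 mol L⁻¹

At equilibrium, Keq = [Z]·[B₂] / [J]³ = 0.71.
(2.9)·(1.7) / ([J])³ = 0.71
[J]³ = 6.94 ⇒ [J] = 1.9 mol L⁻¹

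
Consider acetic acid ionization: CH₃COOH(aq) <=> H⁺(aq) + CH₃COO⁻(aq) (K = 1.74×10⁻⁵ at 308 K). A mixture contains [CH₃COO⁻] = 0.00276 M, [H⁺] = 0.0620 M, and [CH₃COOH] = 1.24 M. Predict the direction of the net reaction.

Q = [H⁺]·[CH₃COO⁻] / [CH₃COOH] = (0.0620)·(0.00276) / (1.24) = 1.38×10⁻⁴
Q = 1.38×10⁻⁴ > K = 1.74×10⁻⁵, so the reverse reaction proceeds.

to the left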